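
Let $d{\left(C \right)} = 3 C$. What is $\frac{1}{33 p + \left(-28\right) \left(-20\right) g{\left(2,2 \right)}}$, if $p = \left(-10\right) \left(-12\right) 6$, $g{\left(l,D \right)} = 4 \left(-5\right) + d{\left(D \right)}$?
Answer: $\frac{1}{15920} \approx 6.2814 \cdot 10^{-5}$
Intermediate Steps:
$g{\left(l,D \right)} = -20 + 3 D$ ($g{\left(l,D \right)} = 4 \left(-5\right) + 3 D = -20 + 3 D$)
$p = 720$ ($p = 120 \cdot 6 = 720$)
$\frac{1}{33 p + \left(-28\right) \left(-20\right) g{\left(2,2 \right)}} = \frac{1}{33 \cdot 720 + \left(-28\right) \left(-20\right) \left(-20 + 3 \cdot 2\right)} = \frac{1}{23760 + 560 \left(-20 + 6\right)} = \frac{1}{23760 + 560 \left(-14\right)} = \frac{1}{23760 - 7840} = \frac{1}{15920}$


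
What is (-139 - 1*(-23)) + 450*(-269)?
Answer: -121166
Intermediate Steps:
(-139 - 1*(-23)) + 450*(-269) = (-139 + 23) - 121050 = -116 - 121050 = -121166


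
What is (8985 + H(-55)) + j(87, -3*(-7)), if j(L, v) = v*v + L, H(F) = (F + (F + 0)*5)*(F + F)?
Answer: 45813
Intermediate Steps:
H(F) = 12*F**2 (H(F) = (F + F*5)*(2*F) = (F + 5*F)*(2*F) = (6*F)*(2*F) = 12*F**2)
j(L, v) = L + v**2 (j(L, v) = v**2 + L = L + v**2)
(8985 + H(-55)) + j(87, -3*(-7)) = (8985 + 12*(-55)**2) + (87 + (-3*(-7))**2) = (8985 + 12*3025) + (87 + 21**2) = (8985 + 36300) + (87 + 441) = 45285 + 528 = 45813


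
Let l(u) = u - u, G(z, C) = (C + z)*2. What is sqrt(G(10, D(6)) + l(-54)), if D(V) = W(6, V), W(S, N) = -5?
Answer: sqrt(10) ≈ 3.1623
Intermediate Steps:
D(V) = -5
G(z, C) = 2*C + 2*z
l(u) = 0
sqrt(G(10, D(6)) + l(-54)) = sqrt((2*(-5) + 2*10) + 0) = sqrt((-10 + 20) + 0) = sqrt(10 + 0) = sqrt(10)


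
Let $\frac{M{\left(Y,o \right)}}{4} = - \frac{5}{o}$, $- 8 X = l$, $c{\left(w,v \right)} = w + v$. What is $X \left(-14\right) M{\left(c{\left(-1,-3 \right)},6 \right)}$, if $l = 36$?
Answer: $-210$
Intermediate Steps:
$c{\left(w,v \right)} = v + w$
$X = - \frac{9}{2}$ ($X = \left(- \frac{1}{8}\right) 36 = - \frac{9}{2} \approx -4.5$)
$M{\left(Y,o \right)} = - \frac{20}{o}$ ($M{\left(Y,o \right)} = 4 \left(- \frac{5}{o}\right) = - \frac{20}{o}$)
$X \left(-14\right) M{\left(c{\left(-1,-3 \right)},6 \right)} = \left(- \frac{9}{2}\right) \left(-14\right) \left(- \frac{20}{6}\right) = 63 \left(\left(-20\right) \frac{1}{6}\right) = 63 \left(- \frac{10}{3}\right) = -210$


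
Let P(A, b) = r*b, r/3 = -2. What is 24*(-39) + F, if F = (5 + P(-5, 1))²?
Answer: -935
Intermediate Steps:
r = -6 (r = 3*(-2) = -6)
P(A, b) = -6*b
F = 1 (F = (5 - 6*1)² = (5 - 6)² = (-1)² = 1)
24*(-39) + F = 24*(-39) + 1 = -936 + 1 = -935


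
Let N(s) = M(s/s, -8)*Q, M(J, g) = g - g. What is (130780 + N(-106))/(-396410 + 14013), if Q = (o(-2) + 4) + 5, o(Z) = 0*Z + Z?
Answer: -130780/382397 ≈ -0.34200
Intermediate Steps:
o(Z) = Z (o(Z) = 0 + Z = Z)
M(J, g) = 0
Q = 7 (Q = (-2 + 4) + 5 = 2 + 5 = 7)
N(s) = 0 (N(s) = 0*7 = 0)
(130780 + N(-106))/(-396410 + 14013) = (130780 + 0)/(-396410 + 14013) = 130780/(-382397) = 130780*(-1/382397) = -130780/382397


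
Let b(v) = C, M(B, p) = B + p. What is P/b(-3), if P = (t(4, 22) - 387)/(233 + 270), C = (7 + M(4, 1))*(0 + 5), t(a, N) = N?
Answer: -73/6036 ≈ -0.012094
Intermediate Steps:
C = 60 (C = (7 + (4 + 1))*(0 + 5) = (7 + 5)*5 = 12*5 = 60)
b(v) = 60
P = -365/503 (P = (22 - 387)/(233 + 270) = -365/503 ≈ -0.72565)
P/b(-3) = -365/503/60 = -365/503*1/60 = -73/6036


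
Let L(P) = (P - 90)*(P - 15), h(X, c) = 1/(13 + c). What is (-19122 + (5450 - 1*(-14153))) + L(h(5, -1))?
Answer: 262405/144 ≈ 1822.3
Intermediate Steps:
L(P) = (-90 + P)*(-15 + P)
(-19122 + (5450 - 1*(-14153))) + L(h(5, -1)) = (-19122 + (5450 - 1*(-14153))) + (1350 + (1/(13 - 1))² - 105/(13 - 1)) = (-19122 + (5450 + 14153)) + (1350 + (1/12)² - 105/12) = (-19122 + 19603) + (1350 + (1/12)² - 105*1/12) = 481 + (1350 + 1/144 - 35/4) = 481 + 193141/144 = 262405/144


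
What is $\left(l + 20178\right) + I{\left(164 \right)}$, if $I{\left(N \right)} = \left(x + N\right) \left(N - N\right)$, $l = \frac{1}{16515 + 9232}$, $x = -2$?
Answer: $\frac{519522967}{25747} \approx 20178.0$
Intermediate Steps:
$l = \frac{1}{25747} \approx 3.8839 \cdot 10^{-5}$
$I{\left(N \right)} = 0$ ($I{\left(N \right)} = \left(-2 + N\right) \left(N - N\right) = \left(-2 + N\right) 0 = 0$)
$\left(l + 20178\right) + I{\left(164 \right)} = \left(\frac{1}{25747} + 20178\right) + 0 = \frac{519522967}{25747} + 0 = \frac{519522967}{25747}$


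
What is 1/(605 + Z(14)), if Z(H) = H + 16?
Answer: 1/635 ≈ 0.0015748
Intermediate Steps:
Z(H) = 16 + H
1/(605 + Z(14)) = 1/(605 + (16 + 14)) = 1/(605 + 30) = 1/635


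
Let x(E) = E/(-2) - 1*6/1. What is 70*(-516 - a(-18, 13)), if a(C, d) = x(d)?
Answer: -35245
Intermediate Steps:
x(E) = -6 - E/2 (x(E) = E*(-1/2) - 6*1 = -E/2 - 6 = -6 - E/2)
a(C, d) = -6 - d/2
70*(-516 - a(-18, 13)) = 70*(-516 - (-6 - 1/2*13)) = 70*(-516 - (-6 - 13/2)) = 70*(-516 - 1*(-25/2)) = 70*(-516 + 25/2) = 70*(-1007/2) = -35245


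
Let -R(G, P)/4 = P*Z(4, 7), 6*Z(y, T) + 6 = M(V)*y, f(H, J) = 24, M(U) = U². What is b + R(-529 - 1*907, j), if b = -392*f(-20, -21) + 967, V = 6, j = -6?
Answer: -7889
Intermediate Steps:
Z(y, T) = -1 + 6*y (Z(y, T) = -1 + (6²*y)/6 = -1 + (36*y)/6 = -1 + 6*y)
b = -8441 (b = -392*24 + 967 = -9408 + 967 = -8441)
R(G, P) = -92*P (R(G, P) = -4*P*(-1 + 6*4) = -4*P*(-1 + 24) = -4*P*23 = -92*P)
b + R(-529 - 1*907, j) = -8441 - 92*(-6) = -8441 + 552 = -7889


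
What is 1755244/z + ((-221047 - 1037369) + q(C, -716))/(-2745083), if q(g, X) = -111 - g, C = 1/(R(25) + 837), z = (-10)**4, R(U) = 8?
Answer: 18554954528627/105436142500 ≈ 175.98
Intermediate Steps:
z = 10000
C = 1/845 (C = 1/(8 + 837) = 1/845 ≈ 0.0011834)
1755244/z + ((-221047 - 1037369) + q(C, -716))/(-2745083) = 1755244/10000 + ((-221047 - 1037369) + (-111 - 1*1/845))/(-2745083) = 1755244*(1/10000) + (-1258416 + (-111 - 1/845))*(-1/2745083) = 438811/2500 + (-1258416 - 93796/845)*(-1/2745083) = 438811/2500 - 1063455316/845*(-1/2745083) = 438811/2500 + 96677756/210872285 = 18554954528627/105436142500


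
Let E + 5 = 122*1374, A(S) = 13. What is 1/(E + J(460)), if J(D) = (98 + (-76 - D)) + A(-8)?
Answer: 1/167198 ≈ 5.9809e-6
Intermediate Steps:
J(D) = 35 - D (J(D) = (98 + (-76 - D)) + 13 = (22 - D) + 13 = 35 - D)
E = 167623 (E = -5 + 122*1374 = -5 + 167628 = 167623)
1/(E + J(460)) = 1/(167623 + (35 - 1*460)) = 1/(167623 + (35 - 460)) = 1/(167623 - 425) = 1/167198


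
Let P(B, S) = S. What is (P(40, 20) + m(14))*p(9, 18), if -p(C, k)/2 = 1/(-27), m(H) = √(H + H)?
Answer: 40/27 + 4*√7/27 ≈ 1.8734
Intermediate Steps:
m(H) = √2*√H (m(H) = √(2*H) = √2*√H)
p(C, k) = 2/27 (p(C, k) = -2/(-27) = -2*(-1/27) = 2/27)
(P(40, 20) + m(14))*p(9, 18) = (20 + √2*√14)*(2/27) = (20 + 2*√7)*(2/27) = 40/27 + 4*√7/27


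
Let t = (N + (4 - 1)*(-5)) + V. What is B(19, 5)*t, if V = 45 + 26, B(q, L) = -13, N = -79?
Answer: 299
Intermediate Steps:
V = 71
t = -23 (t = (-79 + (4 - 1)*(-5)) + 71 = (-79 + 3*(-5)) + 71 = (-79 - 15) + 71 = -94 + 71 = -23)
B(19, 5)*t = -13*(-23) = 299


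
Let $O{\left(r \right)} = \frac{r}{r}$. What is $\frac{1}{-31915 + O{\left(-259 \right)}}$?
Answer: $- \frac{1}{31914} \approx -3.1334 \cdot 10^{-5}$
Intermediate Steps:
$O{\left(r \right)} = 1$
$\frac{1}{-31915 + O{\left(-259 \right)}} = \frac{1}{-31915 + 1} = \frac{1}{-31914} = - \frac{1}{31914}$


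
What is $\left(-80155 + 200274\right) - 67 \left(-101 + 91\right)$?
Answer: $120789$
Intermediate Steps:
$\left(-80155 + 200274\right) - 67 \left(-101 + 91\right) = 120119 - -670 = 120119 + 670 = 120789$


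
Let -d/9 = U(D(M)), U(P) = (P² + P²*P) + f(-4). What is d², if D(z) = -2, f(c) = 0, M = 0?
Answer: 1296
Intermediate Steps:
U(P) = P² + P³ (U(P) = (P² + P²*P) + 0 = (P² + P³) + 0 = P² + P³)
d = 36 (d = -9*(-2)²*(1 - 2) = -36*(-1) = -9*(-4) = 36)
d² = 36² = 1296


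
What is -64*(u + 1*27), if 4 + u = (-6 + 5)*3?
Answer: -1280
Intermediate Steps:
u = -7 (u = -4 + (-6 + 5)*3 = -4 - 1*3 = -4 - 3 = -7)
-64*(u + 1*27) = -64*(-7 + 1*27) = -64*(-7 + 27) = -64*20 = -1280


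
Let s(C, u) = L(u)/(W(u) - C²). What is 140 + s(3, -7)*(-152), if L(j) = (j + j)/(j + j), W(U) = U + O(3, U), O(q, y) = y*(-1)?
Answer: 1412/9 ≈ 156.89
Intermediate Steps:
O(q, y) = -y
W(U) = 0 (W(U) = U - U = 0)
L(j) = 1 (L(j) = (2*j)/((2*j)) = (2*j)*(1/(2*j)) = 1)
s(C, u) = -1/C² (s(C, u) = 1/(0 - C²) = 1/(-C²) = 1*(-1/C²) = -1/C²)
140 + s(3, -7)*(-152) = 140 - 1/3²*(-152) = 140 - 1*⅑*(-152) = 140 - ⅑*(-152) = 140 + 152/9 = 1412/9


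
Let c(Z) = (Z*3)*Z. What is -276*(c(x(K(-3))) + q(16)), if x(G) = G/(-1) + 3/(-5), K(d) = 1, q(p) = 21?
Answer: -197892/25 ≈ -7915.7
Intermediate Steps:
x(G) = -3/5 - G (x(G) = G*(-1) + 3*(-1/5) = -G - 3/5 = -3/5 - G)
c(Z) = 3*Z**2 (c(Z) = (3*Z)*Z = 3*Z**2)
-276*(c(x(K(-3))) + q(16)) = -276*(3*(-3/5 - 1*1)**2 + 21) = -276*(3*(-3/5 - 1)**2 + 21) = -276*(3*(-8/5)**2 + 21) = -276*(3*(64/25) + 21) = -276*(192/25 + 21) = -276*717/25 = -197892/25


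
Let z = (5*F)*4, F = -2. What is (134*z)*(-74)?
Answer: 396640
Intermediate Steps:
z = -40 (z = (5*(-2))*4 = -10*4 = -40)
(134*z)*(-74) = (134*(-40))*(-74) = -5360*(-74) = 396640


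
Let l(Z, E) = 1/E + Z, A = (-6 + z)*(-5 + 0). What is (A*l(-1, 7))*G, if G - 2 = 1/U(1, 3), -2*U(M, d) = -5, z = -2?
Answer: -576/7 ≈ -82.286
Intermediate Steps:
U(M, d) = 5/2 (U(M, d) = -½*(-5) = 5/2)
A = 40 (A = (-6 - 2)*(-5 + 0) = -8*(-5) = 40)
G = 12/5 (G = 2 + 1/(5/2) = 2 + ⅖ = 12/5 ≈ 2.4000)
l(Z, E) = Z + 1/E
(A*l(-1, 7))*G = (40*(-1 + 1/7))*(12/5) = (40*(-1 + ⅐))*(12/5) = (40*(-6/7))*(12/5) = -240/7*12/5 = -576/7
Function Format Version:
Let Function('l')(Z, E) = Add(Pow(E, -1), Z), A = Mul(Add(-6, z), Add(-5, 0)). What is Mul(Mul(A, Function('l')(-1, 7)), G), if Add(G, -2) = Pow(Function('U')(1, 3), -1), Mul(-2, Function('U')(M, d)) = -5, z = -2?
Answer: Rational(-576, 7) ≈ -82.286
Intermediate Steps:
Function('U')(M, d) = Rational(5, 2) (Function('U')(M, d) = Mul(Rational(-1, 2), -5) = Rational(5, 2))
A = 40 (A = Mul(Add(-6, -2), Add(-5, 0)) = Mul(-8, -5) = 40)
G = Rational(12, 5) (G = Add(2, Pow(Rational(5, 2), -1)) = Add(2, Rational(2, 5)) = Rational(12, 5) ≈ 2.4000)
Function('l')(Z, E) = Add(Z, Pow(E, -1))
Mul(Mul(A, Function('l')(-1, 7)), G) = Mul(Mul(40, Add(-1, Pow(7, -1))), Rational(12, 5)) = Mul(Mul(40, Add(-1, Rational(1, 7))), Rational(12, 5)) = Mul(Mul(40, Rational(-6, 7)), Rational(12, 5)) = Mul(Rational(-240, 7), Rational(12, 5)) = Rational(-576, 7)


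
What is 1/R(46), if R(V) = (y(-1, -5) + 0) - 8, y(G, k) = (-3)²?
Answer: 1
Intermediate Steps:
y(G, k) = 9
R(V) = 1 (R(V) = (9 + 0) - 8 = 9 - 8 = 1)
1/R(46) = 1/1 = 1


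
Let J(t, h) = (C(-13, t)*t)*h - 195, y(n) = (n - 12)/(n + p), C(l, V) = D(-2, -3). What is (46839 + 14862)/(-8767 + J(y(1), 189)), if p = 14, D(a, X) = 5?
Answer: -61701/9655 ≈ -6.3906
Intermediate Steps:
C(l, V) = 5
y(n) = (-12 + n)/(14 + n) (y(n) = (n - 12)/(n + 14) = (-12 + n)/(14 + n))
J(t, h) = -195 + 5*h*t (J(t, h) = (5*t)*h - 195 = 5*h*t - 195 = -195 + 5*h*t)
(46839 + 14862)/(-8767 + J(y(1), 189)) = (46839 + 14862)/(-8767 + (-195 + 5*189*((-12 + 1)/(14 + 1)))) = 61701/(-8767 + (-195 + 5*189*(-11/15))) = 61701/(-8767 + (-195 - 693)) = 61701/(-8767 - 888) = 61701/(-9655) = 61701*(-1/9655) = -61701/9655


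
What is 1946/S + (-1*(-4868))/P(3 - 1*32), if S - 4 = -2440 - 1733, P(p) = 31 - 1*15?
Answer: 5065889/16676 ≈ 303.78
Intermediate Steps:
P(p) = 16 (P(p) = 31 - 15 = 16)
S = -4169 (S = 4 + (-2440 - 1733) = 4 - 4173 = -4169)
1946/S + (-1*(-4868))/P(3 - 1*32) = 1946/(-4169) - 1*(-4868)/16 = 1946*(-1/4169) + 4868*(1/16) = -1946/4169 + 1217/4 = 5065889/16676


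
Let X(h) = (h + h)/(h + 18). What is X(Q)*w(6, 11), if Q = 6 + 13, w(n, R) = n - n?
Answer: 0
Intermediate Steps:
w(n, R) = 0
Q = 19
X(h) = 2*h/(18 + h) (X(h) = (2*h)/(18 + h) = 2*h/(18 + h))
X(Q)*w(6, 11) = (2*19/(18 + 19))*0 = (2*19/37)*0 = (2*19*(1/37))*0 = (38/37)*0 = 0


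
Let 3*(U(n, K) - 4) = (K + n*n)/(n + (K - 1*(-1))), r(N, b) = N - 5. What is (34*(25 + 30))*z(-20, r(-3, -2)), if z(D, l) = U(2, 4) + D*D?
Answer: 15880040/21 ≈ 7.5619e+5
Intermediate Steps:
r(N, b) = -5 + N
U(n, K) = 4 + (K + n²)/(3*(1 + K + n)) (U(n, K) = 4 + ((K + n*n)/(n + (K - 1*(-1))))/3 = 4 + ((K + n²)/(n + (K + 1)))/3 = 4 + ((K + n²)/(n + (1 + K)))/3 = 4 + ((K + n²)/(1 + K + n))/3 = 4 + (K + n²)/(3*(1 + K + n)))
z(D, l) = 92/21 + D² (z(D, l) = (12 + 2² + 12*2 + 13*4)/(3*(1 + 4 + 2)) + D*D = (⅓)*(12 + 4 + 24 + 52)/7 + D² = (⅓)*(⅐)*92 + D² = 92/21 + D²)
(34*(25 + 30))*z(-20, r(-3, -2)) = (34*(25 + 30))*(92/21 + (-20)²) = (34*55)*(92/21 + 400) = 1870*(8492/21) = 15880040/21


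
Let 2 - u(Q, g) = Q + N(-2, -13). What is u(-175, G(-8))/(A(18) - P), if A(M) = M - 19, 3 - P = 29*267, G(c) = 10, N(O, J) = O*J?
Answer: 151/7739 ≈ 0.019512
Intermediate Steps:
N(O, J) = J*O
P = -7740 (P = 3 - 29*267 = 3 - 1*7743 = 3 - 7743 = -7740)
u(Q, g) = -24 - Q (u(Q, g) = 2 - (Q - 13*(-2)) = 2 - (Q + 26) = 2 - (26 + Q) = 2 + (-26 - Q) = -24 - Q)
A(M) = -19 + M
u(-175, G(-8))/(A(18) - P) = (-24 - 1*(-175))/((-19 + 18) - 1*(-7740)) = (-24 + 175)/(-1 + 7740) = 151/7739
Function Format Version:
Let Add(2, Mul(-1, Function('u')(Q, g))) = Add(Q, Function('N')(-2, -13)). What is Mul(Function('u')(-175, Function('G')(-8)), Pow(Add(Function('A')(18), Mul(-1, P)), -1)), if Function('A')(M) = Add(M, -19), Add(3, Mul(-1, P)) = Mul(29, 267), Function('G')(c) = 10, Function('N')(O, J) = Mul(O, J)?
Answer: Rational(151, 7739) ≈ 0.019512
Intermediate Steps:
Function('N')(O, J) = Mul(J, O)
P = -7740 (P = Add(3, Mul(-1, Mul(29, 267))) = Add(3, Mul(-1, 7743)) = Add(3, -7743) = -7740)
Function('u')(Q, g) = Add(-24, Mul(-1, Q)) (Function('u')(Q, g) = Add(2, Mul(-1, Add(Q, Mul(-13, -2)))) = Add(2, Mul(-1, Add(Q, 26))) = Add(2, Mul(-1, Add(26, Q))) = Add(2, Add(-26, Mul(-1, Q))) = Add(-24, Mul(-1, Q)))
Function('A')(M) = Add(-19, M)
Mul(Function('u')(-175, Function('G')(-8)), Pow(Add(Function('A')(18), Mul(-1, P)), -1)) = Mul(Add(-24, Mul(-1, -175)), Pow(Add(Add(-19, 18), Mul(-1, -7740)), -1)) = Mul(Add(-24, 175), Pow(Add(-1, 7740), -1)) = Mul(151, Pow(7739, -1)) = Mul(151, Rational(1, 7739)) = Rational(151, 7739)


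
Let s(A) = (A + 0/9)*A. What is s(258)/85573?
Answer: 66564/85573 ≈ 0.77786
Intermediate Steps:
s(A) = A**2 (s(A) = (A + (1/9)*0)*A = (A + 0)*A = A*A = A**2)
s(258)/85573 = 258**2/85573 = 66564*(1/85573) = 66564/85573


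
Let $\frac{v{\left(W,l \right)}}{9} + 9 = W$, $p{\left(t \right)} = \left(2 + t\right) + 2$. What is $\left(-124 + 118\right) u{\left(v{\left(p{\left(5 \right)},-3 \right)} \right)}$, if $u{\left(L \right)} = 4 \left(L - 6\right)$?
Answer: $144$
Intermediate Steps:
$p{\left(t \right)} = 4 + t$
$v{\left(W,l \right)} = -81 + 9 W$
$u{\left(L \right)} = -24 + 4 L$ ($u{\left(L \right)} = 4 \left(-6 + L\right) = -24 + 4 L$)
$\left(-124 + 118\right) u{\left(v{\left(p{\left(5 \right)},-3 \right)} \right)} = \left(-124 + 118\right) \left(-24 + 4 \left(-81 + 9 \left(4 + 5\right)\right)\right) = - 6 \left(-24 + 4 \left(-81 + 9 \cdot 9\right)\right) = - 6 \left(-24 + 4 \left(-81 + 81\right)\right) = - 6 \left(-24 + 4 \cdot 0\right) = - 6 \left(-24 + 0\right) = \left(-6\right) \left(-24\right) = 144$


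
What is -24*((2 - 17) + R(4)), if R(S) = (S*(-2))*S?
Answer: 1128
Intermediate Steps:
R(S) = -2*S**2 (R(S) = (-2*S)*S = -2*S**2)
-24*((2 - 17) + R(4)) = -24*((2 - 17) - 2*4**2) = -24*(-15 - 2*16) = -24*(-15 - 32) = -24*(-47) = 1128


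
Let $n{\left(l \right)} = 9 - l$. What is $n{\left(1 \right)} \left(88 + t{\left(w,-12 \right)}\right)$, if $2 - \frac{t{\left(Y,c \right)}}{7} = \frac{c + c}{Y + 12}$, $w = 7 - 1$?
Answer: $\frac{2672}{3} \approx 890.67$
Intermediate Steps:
$w = 6$ ($w = 7 - 1 = 6$)
$t{\left(Y,c \right)} = 14 - \frac{14 c}{12 + Y}$ ($t{\left(Y,c \right)} = 14 - 7 \frac{c + c}{Y + 12} = 14 - 7 \frac{2 c}{12 + Y} = 14 - \frac{14 c}{12 + Y}$)
$n{\left(1 \right)} \left(88 + t{\left(w,-12 \right)}\right) = \left(9 - 1\right) \left(88 + \frac{14 \left(12 + 6 - -12\right)}{12 + 6}\right) = \left(9 - 1\right) \left(88 + \frac{14 \left(12 + 6 + 12\right)}{18}\right) = 8 \left(88 + 14 \cdot \frac{1}{18} \cdot 30\right) = 8 \left(88 + \frac{70}{3}\right) = 8 \cdot \frac{334}{3} = \frac{2672}{3}$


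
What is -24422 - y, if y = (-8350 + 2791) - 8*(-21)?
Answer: -19031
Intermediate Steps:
y = -5391 (y = -5559 + 168 = -5391)
-24422 - y = -24422 - 1*(-5391) = -24422 + 5391 = -19031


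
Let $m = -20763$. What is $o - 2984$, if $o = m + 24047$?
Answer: $300$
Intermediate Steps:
$o = 3284$ ($o = -20763 + 24047 = 3284$)
$o - 2984 = 3284 - 2984 = 300$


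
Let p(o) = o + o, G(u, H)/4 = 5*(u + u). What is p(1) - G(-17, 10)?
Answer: 682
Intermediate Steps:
G(u, H) = 40*u (G(u, H) = 4*(5*(u + u)) = 4*(5*(2*u)) = 4*(10*u) = 40*u)
p(o) = 2*o
p(1) - G(-17, 10) = 2*1 - 40*(-17) = 2 - 1*(-680) = 2 + 680 = 682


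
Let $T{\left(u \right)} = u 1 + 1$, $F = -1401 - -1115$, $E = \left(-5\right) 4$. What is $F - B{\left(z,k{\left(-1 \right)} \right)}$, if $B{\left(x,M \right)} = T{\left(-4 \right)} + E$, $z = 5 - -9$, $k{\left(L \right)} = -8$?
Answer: $-263$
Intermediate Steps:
$E = -20$
$z = 14$ ($z = 5 + 9 = 14$)
$F = -286$ ($F = -1401 + 1115 = -286$)
$T{\left(u \right)} = 1 + u$ ($T{\left(u \right)} = u + 1 = 1 + u$)
$B{\left(x,M \right)} = -23$ ($B{\left(x,M \right)} = \left(1 - 4\right) - 20 = -3 - 20 = -23$)
$F - B{\left(z,k{\left(-1 \right)} \right)} = -286 - -23 = -286 + 23 = -263$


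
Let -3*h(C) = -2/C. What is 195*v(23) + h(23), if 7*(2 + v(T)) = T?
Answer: 121109/483 ≈ 250.74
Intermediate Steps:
h(C) = 2/(3*C) (h(C) = -(-2)/(3*C) = 2/(3*C))
v(T) = -2 + T/7
195*v(23) + h(23) = 195*(-2 + (⅐)*23) + (⅔)/23 = 195*(-2 + 23/7) + (⅔)*(1/23) = 195*(9/7) + 2/69 = 1755/7 + 2/69 = 121109/483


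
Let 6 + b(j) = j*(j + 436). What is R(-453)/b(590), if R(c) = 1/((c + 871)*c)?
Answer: -1/114622414236 ≈ -8.7243e-12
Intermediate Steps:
R(c) = 1/(c*(871 + c)) (R(c) = 1/((871 + c)*c) = 1/(c*(871 + c)))
b(j) = -6 + j*(436 + j) (b(j) = -6 + j*(j + 436) = -6 + j*(436 + j))
R(-453)/b(590) = (1/((-453)*(871 - 453)))/(-6 + 590**2 + 436*590) = (-1/453/418)/(-6 + 348100 + 257240) = -1/453*1/418/605334 = -1/189354*1/605334 = -1/114622414236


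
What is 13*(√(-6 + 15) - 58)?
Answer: -715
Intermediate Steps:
13*(√(-6 + 15) - 58) = 13*(√9 - 58) = 13*(3 - 58) = 13*(-55) = -715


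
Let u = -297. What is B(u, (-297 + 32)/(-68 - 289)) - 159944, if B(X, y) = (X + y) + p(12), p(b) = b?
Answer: -57201488/357 ≈ -1.6023e+5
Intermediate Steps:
B(X, y) = 12 + X + y (B(X, y) = (X + y) + 12 = 12 + X + y)
B(u, (-297 + 32)/(-68 - 289)) - 159944 = (12 - 297 + (-297 + 32)/(-68 - 289)) - 159944 = (12 - 297 - 265/(-357)) - 159944 = (12 - 297 - 265*(-1/357)) - 159944 = (12 - 297 + 265/357) - 159944 = -101480/357 - 159944 = -57201488/357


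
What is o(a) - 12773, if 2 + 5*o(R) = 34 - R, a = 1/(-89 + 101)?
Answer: -765997/60 ≈ -12767.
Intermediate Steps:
a = 1/12 ≈ 0.083333
o(R) = 32/5 - R/5 (o(R) = -2/5 + (34 - R)/5 = -2/5 + (34/5 - R/5) = 32/5 - R/5)
o(a) - 12773 = (32/5 - 1/5*1/12) - 12773 = (32/5 - 1/60) - 12773 = 383/60 - 12773 = -765997/60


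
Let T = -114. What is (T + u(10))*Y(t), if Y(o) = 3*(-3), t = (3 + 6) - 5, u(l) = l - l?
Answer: 1026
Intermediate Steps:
u(l) = 0
t = 4 (t = 9 - 5 = 4)
Y(o) = -9
(T + u(10))*Y(t) = (-114 + 0)*(-9) = -114*(-9) = 1026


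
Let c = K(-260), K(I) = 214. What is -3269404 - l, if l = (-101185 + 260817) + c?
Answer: -3429250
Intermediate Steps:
c = 214
l = 159846 (l = (-101185 + 260817) + 214 = 159632 + 214 = 159846)
-3269404 - l = -3269404 - 1*159846 = -3269404 - 159846 = -3429250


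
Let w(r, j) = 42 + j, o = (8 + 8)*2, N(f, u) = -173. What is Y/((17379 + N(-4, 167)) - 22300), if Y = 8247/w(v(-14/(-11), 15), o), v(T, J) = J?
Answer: -2749/125652 ≈ -0.021878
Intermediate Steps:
o = 32 (o = 16*2 = 32)
Y = 8247/74 (Y = 8247/(42 + 32) = 8247/74 ≈ 111.45)
Y/((17379 + N(-4, 167)) - 22300) = 8247/(74*((17379 - 173) - 22300)) = 8247/(74*(17206 - 22300)) = (8247/74)/(-5094) = (8247/74)*(-1/5094) = -2749/125652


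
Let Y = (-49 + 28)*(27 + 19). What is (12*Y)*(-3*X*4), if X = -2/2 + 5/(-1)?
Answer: -834624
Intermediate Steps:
Y = -966 (Y = -21*46 = -966)
X = -6 (X = -2*½ + 5*(-1) = -1 - 5 = -6)
(12*Y)*(-3*X*4) = (12*(-966))*(-3*(-6)*4) = -208656*4 = -11592*72 = -834624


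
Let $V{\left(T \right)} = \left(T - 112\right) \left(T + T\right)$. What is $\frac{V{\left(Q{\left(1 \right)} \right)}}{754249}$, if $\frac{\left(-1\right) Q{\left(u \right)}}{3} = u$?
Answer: $\frac{690}{754249} \approx 0.00091482$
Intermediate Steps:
$Q{\left(u \right)} = - 3 u$
$V{\left(T \right)} = 2 T \left(-112 + T\right)$ ($V{\left(T \right)} = \left(-112 + T\right) 2 T = 2 T \left(-112 + T\right)$)
$\frac{V{\left(Q{\left(1 \right)} \right)}}{754249} = \frac{2 \left(\left(-3\right) 1\right) \left(-112 - 3\right)}{754249} = 2 \left(-3\right) \left(-112 - 3\right) \frac{1}{754249} = 2 \left(-3\right) \left(-115\right) \frac{1}{754249} = 690 \cdot \frac{1}{754249} = \frac{690}{754249}$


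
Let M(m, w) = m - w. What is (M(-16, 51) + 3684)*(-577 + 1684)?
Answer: 4004019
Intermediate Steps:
(M(-16, 51) + 3684)*(-577 + 1684) = ((-16 - 1*51) + 3684)*(-577 + 1684) = ((-16 - 51) + 3684)*1107 = (-67 + 3684)*1107 = 3617*1107 = 4004019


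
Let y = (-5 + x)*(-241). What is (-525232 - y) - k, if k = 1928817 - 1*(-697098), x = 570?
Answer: -3014982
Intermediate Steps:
y = -136165 (y = (-5 + 570)*(-241) = 565*(-241) = -136165)
k = 2625915 (k = 1928817 + 697098 = 2625915)
(-525232 - y) - k = (-525232 - 1*(-136165)) - 1*2625915 = (-525232 + 136165) - 2625915 = -389067 - 2625915 = -3014982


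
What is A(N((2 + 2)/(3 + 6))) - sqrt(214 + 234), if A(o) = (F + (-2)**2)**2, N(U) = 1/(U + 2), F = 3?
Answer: 49 - 8*sqrt(7) ≈ 27.834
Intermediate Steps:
N(U) = 1/(2 + U)
A(o) = 49 (A(o) = (3 + (-2)**2)**2 = (3 + 4)**2 = 7**2 = 49)
A(N((2 + 2)/(3 + 6))) - sqrt(214 + 234) = 49 - sqrt(214 + 234) = 49 - sqrt(448) = 49 - 8*sqrt(7)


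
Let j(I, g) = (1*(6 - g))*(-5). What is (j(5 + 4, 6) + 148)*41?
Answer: 6068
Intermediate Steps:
j(I, g) = -30 + 5*g (j(I, g) = (6 - g)*(-5) = -30 + 5*g)
(j(5 + 4, 6) + 148)*41 = ((-30 + 5*6) + 148)*41 = ((-30 + 30) + 148)*41 = (0 + 148)*41 = 148*41 = 6068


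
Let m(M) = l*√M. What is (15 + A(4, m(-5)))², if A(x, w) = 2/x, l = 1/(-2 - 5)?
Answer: 961/4 ≈ 240.25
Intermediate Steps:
l = -⅐ (l = 1/(-7) = -⅐ ≈ -0.14286)
m(M) = -√M/7
(15 + A(4, m(-5)))² = (15 + 2/4)² = (15 + 2*(¼))² = (15 + ½)² = (31/2)² = 961/4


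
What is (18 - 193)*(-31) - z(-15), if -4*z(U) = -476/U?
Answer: 81494/15 ≈ 5432.9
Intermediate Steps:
z(U) = 119/U (z(U) = -(-119)/U = 119/U)
(18 - 193)*(-31) - z(-15) = (18 - 193)*(-31) - 119/(-15) = -175*(-31) - 119*(-1)/15 = 5425 - 1*(-119/15) = 5425 + 119/15 = 81494/15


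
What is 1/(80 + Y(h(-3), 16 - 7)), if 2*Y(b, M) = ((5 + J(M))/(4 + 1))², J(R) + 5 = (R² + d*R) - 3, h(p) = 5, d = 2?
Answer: 25/6608 ≈ 0.0037833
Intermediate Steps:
J(R) = -8 + R² + 2*R (J(R) = -5 + ((R² + 2*R) - 3) = -5 + (-3 + R² + 2*R) = -8 + R² + 2*R)
Y(b, M) = (-⅗ + M²/5 + 2*M/5)²/2 (Y(b, M) = ((5 + (-8 + M² + 2*M))/(4 + 1))²/2 = ((-3 + M² + 2*M)/5)²/2 = ((-3 + M² + 2*M)*(⅕))²/2 = (-⅗ + M²/5 + 2*M/5)²/2)
1/(80 + Y(h(-3), 16 - 7)) = 1/(80 + (-3 + (16 - 7)² + 2*(16 - 7))²/50) = 1/(80 + (-3 + 9² + 2*9)²/50) = 1/(80 + (-3 + 81 + 18)²/50) = 1/(80 + (1/50)*96²) = 1/(80 + (1/50)*9216) = 1/(80 + 4608/25) = 1/(6608/25) = 25/6608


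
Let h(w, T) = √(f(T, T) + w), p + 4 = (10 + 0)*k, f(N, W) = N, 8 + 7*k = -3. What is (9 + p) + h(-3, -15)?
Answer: -75/7 + 3*I*√2 ≈ -10.714 + 4.2426*I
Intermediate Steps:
k = -11/7 (k = -8/7 + (⅐)*(-3) = -8/7 - 3/7 = -11/7 ≈ -1.5714)
p = -138/7 (p = -4 + (10 + 0)*(-11/7) = -4 + 10*(-11/7) = -4 - 110/7 = -138/7 ≈ -19.714)
h(w, T) = √(T + w)
(9 + p) + h(-3, -15) = (9 - 138/7) + √(-15 - 3) = -75/7 + √(-18) = -75/7 + 3*I*√2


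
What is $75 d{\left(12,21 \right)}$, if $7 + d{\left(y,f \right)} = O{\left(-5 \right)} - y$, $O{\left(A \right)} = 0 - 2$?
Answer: $-1575$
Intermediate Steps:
$O{\left(A \right)} = -2$
$d{\left(y,f \right)} = -9 - y$ ($d{\left(y,f \right)} = -7 - \left(2 + y\right) = -9 - y$)
$75 d{\left(12,21 \right)} = 75 \left(-9 - 12\right) = 75 \left(-21\right) = -1575$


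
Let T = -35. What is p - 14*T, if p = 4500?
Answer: 4990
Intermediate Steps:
p - 14*T = 4500 - 14*(-35) = 4500 - 1*(-490) = 4500 + 490 = 4990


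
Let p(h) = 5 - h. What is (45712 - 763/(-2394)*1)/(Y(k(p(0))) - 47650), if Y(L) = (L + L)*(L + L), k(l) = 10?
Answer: -15633613/16159500 ≈ -0.96746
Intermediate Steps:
Y(L) = 4*L² (Y(L) = (2*L)*(2*L) = 4*L²)
(45712 - 763/(-2394)*1)/(Y(k(p(0))) - 47650) = (45712 - 763/(-2394)*1)/(4*10² - 47650) = (45712 - 763*(-1/2394)*1)/(4*100 - 47650) = (45712 + (109/342)*1)/(400 - 47650) = (45712 + 109/342)/(-47250) = (15633613/342)*(-1/47250) = -15633613/16159500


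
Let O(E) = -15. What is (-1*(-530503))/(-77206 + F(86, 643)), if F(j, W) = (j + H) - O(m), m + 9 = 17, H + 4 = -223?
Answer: -530503/77332 ≈ -6.8601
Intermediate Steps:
H = -227 (H = -4 - 223 = -227)
m = 8 (m = -9 + 17 = 8)
F(j, W) = -212 + j (F(j, W) = (j - 227) - 1*(-15) = (-227 + j) + 15 = -212 + j)
(-1*(-530503))/(-77206 + F(86, 643)) = (-1*(-530503))/(-77206 + (-212 + 86)) = 530503/(-77206 - 126) = 530503/(-77332) = 530503*(-1/77332) = -530503/77332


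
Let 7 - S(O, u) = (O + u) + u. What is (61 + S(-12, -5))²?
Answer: 8100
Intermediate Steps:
S(O, u) = 7 - O - 2*u (S(O, u) = 7 - ((O + u) + u) = 7 - (O + 2*u) = 7 + (-O - 2*u) = 7 - O - 2*u)
(61 + S(-12, -5))² = (61 + (7 - 1*(-12) - 2*(-5)))² = (61 + (7 + 12 + 10))² = (61 + 29)² = 90² = 8100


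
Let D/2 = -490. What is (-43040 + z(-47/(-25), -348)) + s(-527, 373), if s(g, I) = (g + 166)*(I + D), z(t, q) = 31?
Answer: 176118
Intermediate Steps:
D = -980 (D = 2*(-490) = -980)
s(g, I) = (-980 + I)*(166 + g) (s(g, I) = (g + 166)*(I - 980) = (166 + g)*(-980 + I) = (-980 + I)*(166 + g))
(-43040 + z(-47/(-25), -348)) + s(-527, 373) = (-43040 + 31) + (-162680 - 980*(-527) + 166*373 + 373*(-527)) = -43009 + (-162680 + 516460 + 61918 - 196571) = -43009 + 219127 = 176118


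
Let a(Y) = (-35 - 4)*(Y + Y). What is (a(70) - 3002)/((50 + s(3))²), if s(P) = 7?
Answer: -8462/3249 ≈ -2.6045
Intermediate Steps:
a(Y) = -78*Y
(a(70) - 3002)/((50 + s(3))²) = (-78*70 - 3002)/((50 + 7)²) = (-5460 - 3002)/(57²) = -8462/3249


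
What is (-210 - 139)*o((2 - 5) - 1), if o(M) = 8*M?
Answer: 11168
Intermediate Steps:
(-210 - 139)*o((2 - 5) - 1) = (-210 - 139)*(8*((2 - 5) - 1)) = -2792*(-3 - 1) = -2792*(-4) = -349*(-32) = 11168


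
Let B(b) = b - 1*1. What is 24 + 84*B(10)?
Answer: 780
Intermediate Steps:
B(b) = -1 + b (B(b) = b - 1 = -1 + b)
24 + 84*B(10) = 24 + 84*(-1 + 10) = 24 + 84*9 = 24 + 756 = 780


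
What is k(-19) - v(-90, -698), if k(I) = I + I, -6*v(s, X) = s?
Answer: -53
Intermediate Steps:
v(s, X) = -s/6
k(I) = 2*I
k(-19) - v(-90, -698) = 2*(-19) - (-1)*(-90)/6 = -38 - 1*15 = -38 - 15 = -53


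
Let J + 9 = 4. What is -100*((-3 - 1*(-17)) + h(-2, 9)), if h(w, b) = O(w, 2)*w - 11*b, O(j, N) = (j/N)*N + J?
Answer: 7100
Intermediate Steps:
J = -5 (J = -9 + 4 = -5)
O(j, N) = -5 + j (O(j, N) = (j/N)*N - 5 = j - 5 = -5 + j)
h(w, b) = -11*b + w*(-5 + w) (h(w, b) = (-5 + w)*w - 11*b = w*(-5 + w) - 11*b = -11*b + w*(-5 + w))
-100*((-3 - 1*(-17)) + h(-2, 9)) = -100*((-3 - 1*(-17)) + (-11*9 - 2*(-5 - 2))) = -100*((-3 + 17) + (-99 - 2*(-7))) = -100*(14 + (-99 + 14)) = -100*(14 - 85) = -100*(-71) = 7100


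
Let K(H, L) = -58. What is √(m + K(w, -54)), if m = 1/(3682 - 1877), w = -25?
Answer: I*√523445/95 ≈ 7.6157*I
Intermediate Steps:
m = 1/1805 ≈ 0.00055402
√(m + K(w, -54)) = √(1/1805 - 58) = √(-104689/1805) = I*√523445/95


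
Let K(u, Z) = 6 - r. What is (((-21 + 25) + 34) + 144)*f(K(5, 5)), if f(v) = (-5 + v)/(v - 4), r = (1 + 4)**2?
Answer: 4368/23 ≈ 189.91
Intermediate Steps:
r = 25 (r = 5**2 = 25)
K(u, Z) = -19 (K(u, Z) = 6 - 1*25 = 6 - 25 = -19)
f(v) = (-5 + v)/(-4 + v)
(((-21 + 25) + 34) + 144)*f(K(5, 5)) = (((-21 + 25) + 34) + 144)*((-5 - 19)/(-4 - 19)) = ((4 + 34) + 144)*(-24/(-23)) = (38 + 144)*(-1/23*(-24)) = 182*(24/23) = 4368/23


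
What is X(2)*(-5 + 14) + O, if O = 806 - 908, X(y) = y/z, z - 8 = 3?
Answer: -1104/11 ≈ -100.36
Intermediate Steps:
z = 11 (z = 8 + 3 = 11)
X(y) = y/11
O = -102
X(2)*(-5 + 14) + O = ((1/11)*2)*(-5 + 14) - 102 = (2/11)*9 - 102 = 18/11 - 102 = -1104/11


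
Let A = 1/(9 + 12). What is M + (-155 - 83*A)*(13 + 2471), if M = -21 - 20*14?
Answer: -2765971/7 ≈ -3.9514e+5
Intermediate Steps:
M = -301 (M = -21 - 280 = -301)
A = 1/21 ≈ 0.047619
M + (-155 - 83*A)*(13 + 2471) = -301 + (-155 - 83*1/21)*(13 + 2471) = -301 + (-155 - 83/21)*2484 = -301 - 3338/21*2484 = -301 - 2763864/7 = -2765971/7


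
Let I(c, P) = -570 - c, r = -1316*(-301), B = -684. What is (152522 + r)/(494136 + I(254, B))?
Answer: 274319/246656 ≈ 1.1122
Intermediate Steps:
r = 396116
(152522 + r)/(494136 + I(254, B)) = (152522 + 396116)/(494136 + (-570 - 1*254)) = 548638/(494136 + (-570 - 254)) = 548638/(494136 - 824) = 548638/493312 = 548638*(1/493312) = 274319/246656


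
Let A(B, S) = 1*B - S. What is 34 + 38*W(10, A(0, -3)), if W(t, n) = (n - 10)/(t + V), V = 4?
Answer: 15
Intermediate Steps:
A(B, S) = B - S
W(t, n) = (-10 + n)/(4 + t) (W(t, n) = (n - 10)/(t + 4) = (-10 + n)/(4 + t))
34 + 38*W(10, A(0, -3)) = 34 + 38*((-10 + (0 - 1*(-3)))/(4 + 10)) = 34 + 38*((-10 + (0 + 3))/14) = 34 + 38*((-10 + 3)/14) = 34 + 38*((1/14)*(-7)) = 34 + 38*(-1/2) = 34 - 19 = 15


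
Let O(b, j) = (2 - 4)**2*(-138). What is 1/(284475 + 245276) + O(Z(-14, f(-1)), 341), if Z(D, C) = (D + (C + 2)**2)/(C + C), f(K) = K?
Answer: -292422551/529751 ≈ -552.00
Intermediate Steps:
Z(D, C) = (D + (2 + C)**2)/(2*C) (Z(D, C) = (D + (2 + C)**2)/((2*C)) = (D + (2 + C)**2)*(1/(2*C)) = (D + (2 + C)**2)/(2*C))
O(b, j) = -552 (O(b, j) = (-2)**2*(-138) = 4*(-138) = -552)
1/(284475 + 245276) + O(Z(-14, f(-1)), 341) = 1/(284475 + 245276) - 552 = 1/529751 - 552 = -292422551/529751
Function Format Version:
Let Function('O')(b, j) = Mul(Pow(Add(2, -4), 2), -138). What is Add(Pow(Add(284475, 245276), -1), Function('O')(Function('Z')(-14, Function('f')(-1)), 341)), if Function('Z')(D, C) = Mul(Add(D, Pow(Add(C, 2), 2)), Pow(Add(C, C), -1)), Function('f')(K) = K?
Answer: Rational(-292422551, 529751) ≈ -552.00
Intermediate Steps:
Function('Z')(D, C) = Mul(Rational(1, 2), Pow(C, -1), Add(D, Pow(Add(2, C), 2))) (Function('Z')(D, C) = Mul(Add(D, Pow(Add(2, C), 2)), Pow(Mul(2, C), -1)) = Mul(Add(D, Pow(Add(2, C), 2)), Mul(Rational(1, 2), Pow(C, -1))) = Mul(Rational(1, 2), Pow(C, -1), Add(D, Pow(Add(2, C), 2))))
Function('O')(b, j) = -552 (Function('O')(b, j) = Mul(Pow(-2, 2), -138) = Mul(4, -138) = -552)
Add(Pow(Add(284475, 245276), -1), Function('O')(Function('Z')(-14, Function('f')(-1)), 341)) = Add(Pow(Add(284475, 245276), -1), -552) = Add(Pow(529751, -1), -552) = Add(Rational(1, 529751), -552) = Rational(-292422551, 529751)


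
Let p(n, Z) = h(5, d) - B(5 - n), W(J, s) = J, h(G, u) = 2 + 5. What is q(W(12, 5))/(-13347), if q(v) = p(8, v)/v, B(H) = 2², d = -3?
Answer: -1/53388 ≈ -1.8731e-5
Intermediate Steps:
h(G, u) = 7
B(H) = 4
p(n, Z) = 3 (p(n, Z) = 7 - 1*4 = 7 - 4 = 3)
q(v) = 3/v
q(W(12, 5))/(-13347) = (3/12)/(-13347) = (3*(1/12))*(-1/13347) = (¼)*(-1/13347) = -1/53388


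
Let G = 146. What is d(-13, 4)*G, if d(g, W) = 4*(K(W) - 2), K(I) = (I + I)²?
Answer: 36208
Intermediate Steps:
K(I) = 4*I² (K(I) = (2*I)² = 4*I²)
d(g, W) = -8 + 16*W² (d(g, W) = 4*(4*W² - 2) = 4*(-2 + 4*W²) = -8 + 16*W²)
d(-13, 4)*G = (-8 + 16*4²)*146 = (-8 + 16*16)*146 = (-8 + 256)*146 = 248*146 = 36208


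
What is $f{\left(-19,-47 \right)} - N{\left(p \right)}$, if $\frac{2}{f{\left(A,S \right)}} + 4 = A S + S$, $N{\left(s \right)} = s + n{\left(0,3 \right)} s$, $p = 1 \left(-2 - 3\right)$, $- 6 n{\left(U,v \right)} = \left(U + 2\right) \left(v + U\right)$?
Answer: $\frac{1}{421} \approx 0.0023753$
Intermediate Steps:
$n{\left(U,v \right)} = - \frac{\left(2 + U\right) \left(U + v\right)}{6}$ ($n{\left(U,v \right)} = - \frac{\left(U + 2\right) \left(v + U\right)}{6} = - \frac{\left(2 + U\right) \left(U + v\right)}{6}$)
$p = -5$ ($p = 1 \left(-5\right) = -5$)
$N{\left(s \right)} = 0$ ($N{\left(s \right)} = s + \left(\left(- \frac{1}{3}\right) 0 - 1 - \frac{0^{2}}{6} - 0 \cdot 3\right) s = s + \left(0 - 1 - 0 + 0\right) s = s + \left(0 - 1 + 0 + 0\right) s = s - s = 0$)
$f{\left(A,S \right)} = \frac{2}{-4 + S + A S}$ ($f{\left(A,S \right)} = \frac{2}{-4 + \left(A S + S\right)} = \frac{2}{-4 + \left(S + A S\right)} = \frac{2}{-4 + S + A S}$)
$f{\left(-19,-47 \right)} - N{\left(p \right)} = \frac{2}{-4 - 47 - -893} - 0 = \frac{2}{-4 - 47 + 893} + 0 = \frac{2}{842} + 0 = 2 \cdot \frac{1}{842} + 0 = \frac{1}{421} + 0 = \frac{1}{421}$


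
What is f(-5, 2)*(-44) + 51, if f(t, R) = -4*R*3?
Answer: 1107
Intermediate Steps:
f(t, R) = -12*R
f(-5, 2)*(-44) + 51 = -12*2*(-44) + 51 = -24*(-44) + 51 = 1056 + 51 = 1107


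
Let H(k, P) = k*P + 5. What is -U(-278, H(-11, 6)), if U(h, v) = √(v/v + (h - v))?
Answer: -6*I*√6 ≈ -14.697*I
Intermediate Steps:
H(k, P) = 5 + P*k (H(k, P) = P*k + 5 = 5 + P*k)
U(h, v) = √(1 + h - v) (U(h, v) = √(1 + (h - v)) = √(1 + h - v))
-U(-278, H(-11, 6)) = -√(1 - 278 - (5 + 6*(-11))) = -√(1 - 278 - (5 - 66)) = -√(1 - 278 - 1*(-61)) = -√(1 - 278 + 61) = -√(-216) = -6*I*√6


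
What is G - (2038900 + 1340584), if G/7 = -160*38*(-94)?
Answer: 621156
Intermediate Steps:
G = 4000640 (G = 7*(-160*38*(-94)) = 7*(-6080*(-94)) = 7*571520 = 4000640)
G - (2038900 + 1340584) = 4000640 - (2038900 + 1340584) = 4000640 - 1*3379484 = 4000640 - 3379484 = 621156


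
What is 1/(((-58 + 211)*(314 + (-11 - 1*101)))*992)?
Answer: 1/30658752 ≈ 3.2617e-8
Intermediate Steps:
1/(((-58 + 211)*(314 + (-11 - 1*101)))*992) = 1/((153*(314 + (-11 - 101)))*992) = 1/((153*(314 - 112))*992) = 1/((153*202)*992) = 1/(30906*992) = 1/30658752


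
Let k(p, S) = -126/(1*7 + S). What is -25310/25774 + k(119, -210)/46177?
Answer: -16946496149/17257406971 ≈ -0.98198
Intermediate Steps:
k(p, S) = -126/(7 + S)
-25310/25774 + k(119, -210)/46177 = -25310/25774 - 126/(7 - 210)/46177 = -25310*1/25774 - 126/(-203)*(1/46177) = -12655/12887 - 126*(-1/203)*(1/46177) = -12655/12887 + (18/29)*(1/46177) = -12655/12887 + 18/1339133 = -16946496149/17257406971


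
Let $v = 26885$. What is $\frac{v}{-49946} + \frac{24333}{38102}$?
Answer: $\frac{47740937}{475760623} \approx 0.10035$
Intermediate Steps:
$\frac{v}{-49946} + \frac{24333}{38102} = \frac{26885}{-49946} + \frac{24333}{38102} = 26885 \left(- \frac{1}{49946}\right) + 24333 \cdot \frac{1}{38102} = - \frac{26885}{49946} + \frac{24333}{38102} = \frac{47740937}{475760623}$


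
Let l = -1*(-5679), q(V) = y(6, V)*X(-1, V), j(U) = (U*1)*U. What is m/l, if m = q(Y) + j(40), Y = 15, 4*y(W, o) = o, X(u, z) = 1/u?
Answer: 6385/22716 ≈ 0.28108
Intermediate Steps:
y(W, o) = o/4
j(U) = U² (j(U) = U*U = U²)
q(V) = -V/4 (q(V) = (V/4)/(-1) = (V/4)*(-1) = -V/4)
l = 5679
m = 6385/4 (m = -¼*15 + 40² = -15/4 + 1600 = 6385/4 ≈ 1596.3)
m/l = (6385/4)/5679 = (6385/4)*(1/5679) = 6385/22716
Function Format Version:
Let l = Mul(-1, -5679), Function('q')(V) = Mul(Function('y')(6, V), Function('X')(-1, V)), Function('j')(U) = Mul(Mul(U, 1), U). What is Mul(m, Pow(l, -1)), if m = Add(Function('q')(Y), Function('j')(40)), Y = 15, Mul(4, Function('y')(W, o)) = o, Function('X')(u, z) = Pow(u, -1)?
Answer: Rational(6385, 22716) ≈ 0.28108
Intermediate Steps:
Function('y')(W, o) = Mul(Rational(1, 4), o)
Function('j')(U) = Pow(U, 2) (Function('j')(U) = Mul(U, U) = Pow(U, 2))
Function('q')(V) = Mul(Rational(-1, 4), V) (Function('q')(V) = Mul(Mul(Rational(1, 4), V), Pow(-1, -1)) = Mul(Mul(Rational(1, 4), V), -1) = Mul(Rational(-1, 4), V))
l = 5679
m = Rational(6385, 4) (m = Add(Mul(Rational(-1, 4), 15), Pow(40, 2)) = Add(Rational(-15, 4), 1600) = Rational(6385, 4) ≈ 1596.3)
Mul(m, Pow(l, -1)) = Mul(Rational(6385, 4), Pow(5679, -1)) = Mul(Rational(6385, 4), Rational(1, 5679)) = Rational(6385, 22716)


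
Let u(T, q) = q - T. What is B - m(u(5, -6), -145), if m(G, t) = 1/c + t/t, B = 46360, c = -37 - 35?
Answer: 3337849/72 ≈ 46359.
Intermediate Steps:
c = -72
m(G, t) = 71/72 (m(G, t) = 1/(-72) + t/t = 1*(-1/72) + 1 = -1/72 + 1 = 71/72)
B - m(u(5, -6), -145) = 46360 - 1*71/72 = 46360 - 71/72 = 3337849/72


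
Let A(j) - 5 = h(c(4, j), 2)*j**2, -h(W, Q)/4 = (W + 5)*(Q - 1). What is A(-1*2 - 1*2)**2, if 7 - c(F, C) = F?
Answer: 257049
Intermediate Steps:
c(F, C) = 7 - F
h(W, Q) = -4*(-1 + Q)*(5 + W) (h(W, Q) = -4*(W + 5)*(Q - 1) = -4*(5 + W)*(-1 + Q) = -4*(-1 + Q)*(5 + W))
A(j) = 5 - 32*j**2 (A(j) = 5 + (20 - 20*2 + 4*(7 - 1*4) - 4*2*(7 - 1*4))*j**2 = 5 + (20 - 40 + 4*(7 - 4) - 4*2*(7 - 4))*j**2 = 5 + (20 - 40 + 4*3 - 4*2*3)*j**2 = 5 + (20 - 40 + 12 - 24)*j**2 = 5 - 32*j**2)
A(-1*2 - 1*2)**2 = (5 - 32*(-1*2 - 1*2)**2)**2 = (5 - 32*(-2 - 2)**2)**2 = (5 - 32*(-4)**2)**2 = (5 - 32*16)**2 = (5 - 512)**2 = (-507)**2 = 257049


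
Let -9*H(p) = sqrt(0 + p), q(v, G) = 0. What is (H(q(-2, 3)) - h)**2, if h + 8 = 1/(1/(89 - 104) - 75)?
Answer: 81414529/1267876 ≈ 64.213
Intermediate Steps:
h = -9023/1126 (h = -8 + 1/(1/(89 - 104) - 75) = -8 + 1/(1/(-15) - 75) = -8 + 1/(-1/15 - 75) = -8 + 1/(-1126/15) = -8 - 15/1126 = -9023/1126 ≈ -8.0133)
H(p) = -sqrt(p)/9 (H(p) = -sqrt(0 + p)/9 = -sqrt(p)/9)
(H(q(-2, 3)) - h)**2 = (-sqrt(0)/9 - 1*(-9023/1126))**2 = (-1/9*0 + 9023/1126)**2 = (0 + 9023/1126)**2 = (9023/1126)**2 = 81414529/1267876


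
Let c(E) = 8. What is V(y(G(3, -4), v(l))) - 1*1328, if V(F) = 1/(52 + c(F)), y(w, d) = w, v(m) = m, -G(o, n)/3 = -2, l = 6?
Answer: -79679/60 ≈ -1328.0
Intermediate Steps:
G(o, n) = 6 (G(o, n) = -3*(-2) = 6)
V(F) = 1/60 (V(F) = 1/(52 + 8) = 1/60)
V(y(G(3, -4), v(l))) - 1*1328 = 1/60 - 1*1328 = 1/60 - 1328 = -79679/60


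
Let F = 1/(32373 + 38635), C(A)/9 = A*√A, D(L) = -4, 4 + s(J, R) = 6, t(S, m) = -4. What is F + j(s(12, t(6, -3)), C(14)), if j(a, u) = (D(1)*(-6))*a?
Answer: 3408385/71008 ≈ 48.000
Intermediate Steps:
s(J, R) = 2 (s(J, R) = -4 + 6 = 2)
C(A) = 9*A^(3/2) (C(A) = 9*(A*√A) = 9*A^(3/2))
F = 1/71008 ≈ 1.4083e-5
j(a, u) = 24*a (j(a, u) = (-4*(-6))*a = 24*a)
F + j(s(12, t(6, -3)), C(14)) = 1/71008 + 24*2 = 1/71008 + 48 = 3408385/71008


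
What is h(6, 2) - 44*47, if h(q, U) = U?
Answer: -2066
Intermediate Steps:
h(6, 2) - 44*47 = 2 - 44*47 = 2 - 2068 = -2066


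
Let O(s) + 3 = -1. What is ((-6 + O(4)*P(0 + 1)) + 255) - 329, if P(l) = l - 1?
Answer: -80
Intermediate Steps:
P(l) = -1 + l
O(s) = -4 (O(s) = -3 - 1 = -4)
((-6 + O(4)*P(0 + 1)) + 255) - 329 = ((-6 - 4*(-1 + (0 + 1))) + 255) - 329 = ((-6 - 4*(-1 + 1)) + 255) - 329 = ((-6 - 4*0) + 255) - 329 = ((-6 + 0) + 255) - 329 = (-6 + 255) - 329 = 249 - 329 = -80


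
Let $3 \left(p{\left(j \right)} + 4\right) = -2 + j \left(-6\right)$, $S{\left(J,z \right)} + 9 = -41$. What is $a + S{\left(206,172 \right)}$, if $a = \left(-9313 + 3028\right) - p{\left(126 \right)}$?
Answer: $- \frac{18235}{3} \approx -6078.3$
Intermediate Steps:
$S{\left(J,z \right)} = -50$ ($S{\left(J,z \right)} = -9 - 41 = -50$)
$p{\left(j \right)} = - \frac{14}{3} - 2 j$ ($p{\left(j \right)} = -4 + \frac{-2 + j \left(-6\right)}{3} = -4 + \frac{-2 - 6 j}{3} = -4 - \left(\frac{2}{3} + 2 j\right) = - \frac{14}{3} - 2 j$)
$a = - \frac{18085}{3}$ ($a = \left(-9313 + 3028\right) - \left(- \frac{14}{3} - 252\right) = -6285 - \left(- \frac{14}{3} - 252\right) = -6285 - - \frac{770}{3} = -6285 + \frac{770}{3} = - \frac{18085}{3} \approx -6028.3$)
$a + S{\left(206,172 \right)} = - \frac{18085}{3} - 50 = - \frac{18235}{3}$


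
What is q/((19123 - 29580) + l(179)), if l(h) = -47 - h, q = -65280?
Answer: 21760/3561 ≈ 6.1106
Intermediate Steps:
q/((19123 - 29580) + l(179)) = -65280/((19123 - 29580) + (-47 - 1*179)) = -65280/(-10457 + (-47 - 179)) = -65280/(-10457 - 226) = -65280/(-10683) = -65280*(-1/10683) = 21760/3561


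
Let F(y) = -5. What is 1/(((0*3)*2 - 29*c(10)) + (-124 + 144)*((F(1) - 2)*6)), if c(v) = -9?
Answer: -1/579 ≈ -0.0017271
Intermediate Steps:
1/(((0*3)*2 - 29*c(10)) + (-124 + 144)*((F(1) - 2)*6)) = 1/(((0*3)*2 - 29*(-9)) + (-124 + 144)*((-5 - 2)*6)) = 1/((0*2 + 261) + 20*(-7*6)) = 1/((0 + 261) + 20*(-42)) = 1/(261 - 840) = 1/(-579) = -1/579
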